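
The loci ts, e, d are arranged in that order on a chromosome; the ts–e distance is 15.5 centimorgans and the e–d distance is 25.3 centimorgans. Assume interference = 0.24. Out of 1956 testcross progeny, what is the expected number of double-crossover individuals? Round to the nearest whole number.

58

Map distances give recombination frequencies of 0.155 and 0.253 for the two intervals.
With interference 0.24 (so coincidence = 0.76), expected double-crossover frequency = 0.155 × 0.253 × 0.76 = 0.02980.
Expected number = 0.02980 × 1956 = 58.30 ≈ 58.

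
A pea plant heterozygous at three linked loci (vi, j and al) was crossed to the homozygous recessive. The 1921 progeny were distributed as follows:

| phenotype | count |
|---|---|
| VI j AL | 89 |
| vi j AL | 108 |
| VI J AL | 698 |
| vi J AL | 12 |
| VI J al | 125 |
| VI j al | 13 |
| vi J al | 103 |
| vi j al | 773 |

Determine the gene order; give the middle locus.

vi

The two most frequent reciprocal classes, VI J AL and vi j al, are the parental types, so the F1 was VI J AL / vi j al.
The two rarest classes, vi J AL and VI j al, are the double crossovers. Comparing them with the parentals, only the vi allele has switched, so vi is the middle locus and the order is j – vi – al.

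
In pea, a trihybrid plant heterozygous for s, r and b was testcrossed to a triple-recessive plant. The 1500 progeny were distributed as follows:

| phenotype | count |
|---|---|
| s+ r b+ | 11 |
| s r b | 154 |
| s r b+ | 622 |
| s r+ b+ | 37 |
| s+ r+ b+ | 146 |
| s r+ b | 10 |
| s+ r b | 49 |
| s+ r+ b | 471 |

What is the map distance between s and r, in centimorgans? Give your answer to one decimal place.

7.1 centimorgans

The two most frequent reciprocal classes, s r b+ and s+ r+ b, are the parental types, so the F1 was s r b+ / s+ r+ b.
The two rarest classes, s+ r b+ and s r+ b, are the double crossovers. Comparing them with the parentals, only the s allele has switched, so s is the middle locus and the order is r – s – b.
Crossovers in the r–s interval produce the single-crossover classes s r+ b+ and s+ r b (37 + 49 = 86) plus the double crossovers (21).
RF(r–s) = (86 + 21) / 1500 = 107/1500 = 0.0713 → 7.1 centimorgans.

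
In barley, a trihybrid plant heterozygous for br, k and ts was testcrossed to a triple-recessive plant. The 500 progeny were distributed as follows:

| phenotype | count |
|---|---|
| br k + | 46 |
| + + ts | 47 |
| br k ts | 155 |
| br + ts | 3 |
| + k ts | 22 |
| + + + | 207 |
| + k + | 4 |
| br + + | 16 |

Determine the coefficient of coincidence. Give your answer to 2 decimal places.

The two most frequent reciprocal classes, br k ts and + + +, are the parental types, so the F1 was br k ts / + + +.
The two rarest classes, br + ts and + k +, are the double crossovers. Comparing them with the parentals, only the k allele has switched, so k is the middle locus and the order is br – k – ts.
br–k: (38 + 7)/500 = 0.0900; k–ts: (93 + 7)/500 = 0.2000.
Expected DCO frequency = 0.0900 × 0.2000 ≈ 0.01800; observed = 7/500 ≈ 0.01400.
Coefficient of coincidence = 0.01400/0.01800 ≈ 0.78.

0.78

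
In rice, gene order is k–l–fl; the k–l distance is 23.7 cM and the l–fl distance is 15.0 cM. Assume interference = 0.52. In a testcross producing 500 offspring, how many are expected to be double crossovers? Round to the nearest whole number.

Map distances give recombination frequencies of 0.237 and 0.150 for the two intervals.
With interference 0.52 (so coincidence = 0.48), expected double-crossover frequency = 0.237 × 0.150 × 0.48 = 0.01706.
Expected number = 0.01706 × 500 = 8.53 ≈ 9.

9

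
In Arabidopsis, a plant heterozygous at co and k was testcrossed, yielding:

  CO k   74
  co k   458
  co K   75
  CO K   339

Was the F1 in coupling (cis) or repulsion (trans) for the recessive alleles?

The two most frequent classes are CO K (339) and co k (458); these are the parental (non-recombinant) types.
So the F1 carried CO K on one chromosome and co k on the other — the recessive alleles are on the same chromosome (cis / coupling).

cis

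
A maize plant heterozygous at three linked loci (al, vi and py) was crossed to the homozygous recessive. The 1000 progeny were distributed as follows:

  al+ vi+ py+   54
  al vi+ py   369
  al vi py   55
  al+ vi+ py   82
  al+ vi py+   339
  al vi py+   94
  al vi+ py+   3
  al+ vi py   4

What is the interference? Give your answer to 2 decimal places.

The two most frequent reciprocal classes, al+ vi py+ and al vi+ py, are the parental types, so the F1 was al+ vi py+ / al vi+ py.
The two rarest classes, al+ vi py and al vi+ py+, are the double crossovers. Comparing them with the parentals, only the py allele has switched, so py is the middle locus and the order is vi – py – al.
vi–py: (109 + 7)/1000 = 0.1160; py–al: (176 + 7)/1000 = 0.1830.
Expected DCO frequency = 0.1160 × 0.1830 ≈ 0.02123; observed = 7/1000 ≈ 0.00700.
Coefficient of coincidence = 0.00700/0.02123 ≈ 0.33; interference = 1 − 0.33 = 0.67.

0.67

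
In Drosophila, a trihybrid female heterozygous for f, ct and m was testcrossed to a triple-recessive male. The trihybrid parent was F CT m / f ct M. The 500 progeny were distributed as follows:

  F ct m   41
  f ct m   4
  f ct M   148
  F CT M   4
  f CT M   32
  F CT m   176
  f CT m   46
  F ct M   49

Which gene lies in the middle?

The two rarest classes, F CT M and f ct m, are the double crossovers. Comparing them with the parentals, only the m allele has switched, so m is the middle locus and the order is ct – m – f.

m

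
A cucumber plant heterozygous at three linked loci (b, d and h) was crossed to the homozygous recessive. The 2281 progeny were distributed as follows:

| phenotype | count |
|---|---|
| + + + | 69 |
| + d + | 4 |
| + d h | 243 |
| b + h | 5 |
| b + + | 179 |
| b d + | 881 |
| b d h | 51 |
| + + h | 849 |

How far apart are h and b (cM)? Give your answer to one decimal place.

The two most frequent reciprocal classes, + + h and b d +, are the parental types, so the F1 was + + h / b d +.
The two rarest classes, b + h and + d +, are the double crossovers. Comparing them with the parentals, only the b allele has switched, so b is the middle locus and the order is h – b – d.
Crossovers in the h–b interval produce the single-crossover classes + + + and b d h (69 + 51 = 120) plus the double crossovers (9).
RF(h–b) = (120 + 9) / 2281 = 129/2281 = 0.0566 → 5.7 cM.

5.7 cM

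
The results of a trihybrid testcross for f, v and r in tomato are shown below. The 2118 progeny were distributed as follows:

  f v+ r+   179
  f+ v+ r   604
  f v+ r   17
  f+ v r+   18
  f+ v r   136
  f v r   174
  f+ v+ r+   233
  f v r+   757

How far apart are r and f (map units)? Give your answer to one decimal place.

The two most frequent reciprocal classes, f+ v+ r and f v r+, are the parental types, so the F1 was f+ v+ r / f v r+.
The two rarest classes, f v+ r and f+ v r+, are the double crossovers. Comparing them with the parentals, only the f allele has switched, so f is the middle locus and the order is v – f – r.
Crossovers in the f–r interval produce the single-crossover classes f+ v+ r+ and f v r (233 + 174 = 407) plus the double crossovers (35).
RF(f–r) = (407 + 35) / 2118 = 442/2118 = 0.2087 → 20.9 map units.

20.9 map units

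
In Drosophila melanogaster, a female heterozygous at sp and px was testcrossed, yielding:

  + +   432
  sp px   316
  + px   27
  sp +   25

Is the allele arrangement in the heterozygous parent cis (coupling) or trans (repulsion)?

The two most frequent classes are + + (432) and sp px (316); these are the parental (non-recombinant) types.
So the F1 carried + + on one chromosome and sp px on the other — the recessive alleles are on the same chromosome (cis / coupling).

cis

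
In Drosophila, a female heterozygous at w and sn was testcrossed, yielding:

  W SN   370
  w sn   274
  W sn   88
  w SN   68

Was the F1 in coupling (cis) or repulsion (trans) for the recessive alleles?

cis

The two most frequent classes are W SN (370) and w sn (274); these are the parental (non-recombinant) types.
So the F1 carried W SN on one chromosome and w sn on the other — the recessive alleles are on the same chromosome (cis / coupling).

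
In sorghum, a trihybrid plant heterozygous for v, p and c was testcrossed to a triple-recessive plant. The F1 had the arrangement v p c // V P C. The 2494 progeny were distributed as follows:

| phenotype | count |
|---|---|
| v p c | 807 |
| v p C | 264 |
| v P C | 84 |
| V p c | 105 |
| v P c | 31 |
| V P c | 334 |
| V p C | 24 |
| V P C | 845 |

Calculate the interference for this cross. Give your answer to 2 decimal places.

0.14

The two rarest classes, v P c and V p C, are the double crossovers. Comparing them with the parentals, only the p allele has switched, so p is the middle locus and the order is v – p – c.
v–p: (189 + 55)/2494 = 0.0978; p–c: (598 + 55)/2494 = 0.2618.
Expected DCO frequency = 0.0978 × 0.2618 ≈ 0.02560; observed = 55/2494 ≈ 0.02205.
Coefficient of coincidence = 0.02205/0.02560 ≈ 0.86; interference = 1 − 0.86 = 0.14.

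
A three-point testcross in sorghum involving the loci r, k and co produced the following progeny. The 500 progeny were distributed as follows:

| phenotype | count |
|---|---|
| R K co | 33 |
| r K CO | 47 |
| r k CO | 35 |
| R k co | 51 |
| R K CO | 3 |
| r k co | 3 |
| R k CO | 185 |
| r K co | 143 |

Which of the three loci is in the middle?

The two most frequent reciprocal classes, r K co and R k CO, are the parental types, so the F1 was r K co / R k CO.
The two rarest classes, r k co and R K CO, are the double crossovers. Comparing them with the parentals, only the k allele has switched, so k is the middle locus and the order is co – k – r.

k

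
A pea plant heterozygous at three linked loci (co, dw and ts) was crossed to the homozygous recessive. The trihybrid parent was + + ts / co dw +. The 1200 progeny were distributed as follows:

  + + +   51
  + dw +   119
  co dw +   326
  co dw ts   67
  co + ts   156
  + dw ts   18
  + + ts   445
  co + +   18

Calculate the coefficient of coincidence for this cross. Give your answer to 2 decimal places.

The two rarest classes, + dw ts and co + +, are the double crossovers. Comparing them with the parentals, only the dw allele has switched, so dw is the middle locus and the order is ts – dw – co.
ts–dw: (118 + 36)/1200 = 0.1283; dw–co: (275 + 36)/1200 = 0.2592.
Expected DCO frequency = 0.1283 × 0.2592 ≈ 0.03326; observed = 36/1200 ≈ 0.03000.
Coefficient of coincidence = 0.03000/0.03326 ≈ 0.90.

0.90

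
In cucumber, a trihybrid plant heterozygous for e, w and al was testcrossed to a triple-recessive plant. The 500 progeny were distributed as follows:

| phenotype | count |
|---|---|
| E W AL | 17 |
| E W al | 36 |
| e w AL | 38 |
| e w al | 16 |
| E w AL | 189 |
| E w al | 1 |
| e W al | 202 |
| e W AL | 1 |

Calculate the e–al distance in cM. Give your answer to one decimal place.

15.2 cM

The two most frequent reciprocal classes, e W al and E w AL, are the parental types, so the F1 was e W al / E w AL.
The two rarest classes, e W AL and E w al, are the double crossovers. Comparing them with the parentals, only the al allele has switched, so al is the middle locus and the order is e – al – w.
Crossovers in the e–al interval produce the single-crossover classes E W al and e w AL (36 + 38 = 74) plus the double crossovers (2).
RF(e–al) = (74 + 2) / 500 = 76/500 = 0.1520 → 15.2 cM.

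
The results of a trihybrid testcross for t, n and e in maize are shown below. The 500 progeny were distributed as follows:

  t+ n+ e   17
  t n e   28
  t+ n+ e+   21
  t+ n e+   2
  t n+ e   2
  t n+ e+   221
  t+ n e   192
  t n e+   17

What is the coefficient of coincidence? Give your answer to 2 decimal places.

The two most frequent reciprocal classes, t n+ e+ and t+ n e, are the parental types, so the F1 was t n+ e+ / t+ n e.
The two rarest classes, t n+ e and t+ n e+, are the double crossovers. Comparing them with the parentals, only the e allele has switched, so e is the middle locus and the order is t – e – n.
t–e: (49 + 4)/500 = 0.1060; e–n: (34 + 4)/500 = 0.0760.
Expected DCO frequency = 0.1060 × 0.0760 ≈ 0.00806; observed = 4/500 ≈ 0.00800.
Coefficient of coincidence = 0.00800/0.00806 ≈ 0.99.

0.99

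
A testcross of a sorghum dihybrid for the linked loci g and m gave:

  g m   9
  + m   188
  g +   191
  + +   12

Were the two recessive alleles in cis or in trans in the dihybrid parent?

The two most frequent classes are + m (188) and g + (191); these are the parental (non-recombinant) types.
So the F1 carried + m on one chromosome and g + on the other — the recessive alleles are on opposite chromosomes (trans / repulsion).

trans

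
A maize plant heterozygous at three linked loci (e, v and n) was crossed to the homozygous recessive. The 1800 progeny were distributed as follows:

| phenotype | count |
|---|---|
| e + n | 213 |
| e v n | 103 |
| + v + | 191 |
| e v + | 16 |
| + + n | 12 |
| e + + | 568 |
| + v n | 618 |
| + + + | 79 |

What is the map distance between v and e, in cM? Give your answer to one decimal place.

The two most frequent reciprocal classes, e + + and + v n, are the parental types, so the F1 was e + + / + v n.
The two rarest classes, e v + and + + n, are the double crossovers. Comparing them with the parentals, only the v allele has switched, so v is the middle locus and the order is n – v – e.
Crossovers in the v–e interval produce the single-crossover classes + + + and e v n (79 + 103 = 182) plus the double crossovers (28).
RF(v–e) = (182 + 28) / 1800 = 210/1800 = 0.1167 → 11.7 cM.

11.7 cM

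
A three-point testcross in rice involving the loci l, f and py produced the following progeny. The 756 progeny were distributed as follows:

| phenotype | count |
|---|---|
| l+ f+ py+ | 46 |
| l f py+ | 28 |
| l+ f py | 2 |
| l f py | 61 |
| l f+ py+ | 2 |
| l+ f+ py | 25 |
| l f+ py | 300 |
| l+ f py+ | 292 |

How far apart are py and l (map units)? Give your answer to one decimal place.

The two most frequent reciprocal classes, l+ f py+ and l f+ py, are the parental types, so the F1 was l+ f py+ / l f+ py.
The two rarest classes, l+ f py and l f+ py+, are the double crossovers. Comparing them with the parentals, only the py allele has switched, so py is the middle locus and the order is f – py – l.
Crossovers in the py–l interval produce the single-crossover classes l f py+ and l+ f+ py (28 + 25 = 53) plus the double crossovers (4).
RF(py–l) = (53 + 4) / 756 = 57/756 = 0.0754 → 7.5 map units.

7.5 map units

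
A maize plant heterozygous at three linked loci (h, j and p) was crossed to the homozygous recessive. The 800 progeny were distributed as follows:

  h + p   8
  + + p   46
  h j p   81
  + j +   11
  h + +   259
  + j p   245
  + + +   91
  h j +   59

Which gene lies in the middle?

p

The two most frequent reciprocal classes, h + + and + j p, are the parental types, so the F1 was h + + / + j p.
The two rarest classes, h + p and + j +, are the double crossovers. Comparing them with the parentals, only the p allele has switched, so p is the middle locus and the order is j – p – h.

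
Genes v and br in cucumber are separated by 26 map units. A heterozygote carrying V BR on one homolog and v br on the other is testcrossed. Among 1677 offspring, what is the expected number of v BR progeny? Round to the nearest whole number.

218

A map distance of 26 map units corresponds to a recombination frequency of 0.260.
The F1 is V BR / v br, so v BR is a recombinant gamete class with expected frequency r/2 = 0.260/2 = 0.1300.
Expected number = 0.1300 × 1677 = 218.01 ≈ 218.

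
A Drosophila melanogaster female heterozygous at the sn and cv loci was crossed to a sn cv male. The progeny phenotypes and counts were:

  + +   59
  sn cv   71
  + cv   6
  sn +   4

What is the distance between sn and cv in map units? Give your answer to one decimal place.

The two most frequent classes, + + (59) and sn cv (71), are the parental types, so the F1 was + + / sn cv.
The recombinant classes are + cv and sn +: 6 + 4 = 10.
Recombination frequency = 10/140 = 0.0714 ≈ 7.1%, i.e. 7.1 map units.

7.1 map units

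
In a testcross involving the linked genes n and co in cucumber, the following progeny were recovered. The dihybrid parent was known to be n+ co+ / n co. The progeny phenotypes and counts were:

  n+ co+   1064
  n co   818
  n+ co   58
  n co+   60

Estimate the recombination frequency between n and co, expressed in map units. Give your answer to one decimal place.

The recombinant classes are n+ co and n co+: 58 + 60 = 118.
Recombination frequency = 118/2000 = 0.0590 ≈ 5.9%, i.e. 5.9 map units.

5.9 map units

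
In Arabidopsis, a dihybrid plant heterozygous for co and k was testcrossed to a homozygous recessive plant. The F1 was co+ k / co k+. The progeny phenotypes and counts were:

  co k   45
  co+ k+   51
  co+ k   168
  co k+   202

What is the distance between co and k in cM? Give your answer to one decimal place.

20.6 cM

The recombinant classes are co+ k+ and co k: 51 + 45 = 96.
Recombination frequency = 96/466 = 0.2060 ≈ 20.6%, i.e. 20.6 cM.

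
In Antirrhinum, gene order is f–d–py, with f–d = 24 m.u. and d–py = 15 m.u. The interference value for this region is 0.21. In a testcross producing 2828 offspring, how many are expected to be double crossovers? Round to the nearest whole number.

80

Map distances give recombination frequencies of 0.240 and 0.150 for the two intervals.
With interference 0.21 (so coincidence = 0.79), expected double-crossover frequency = 0.240 × 0.150 × 0.79 = 0.02844.
Expected number = 0.02844 × 2828 = 80.43 ≈ 80.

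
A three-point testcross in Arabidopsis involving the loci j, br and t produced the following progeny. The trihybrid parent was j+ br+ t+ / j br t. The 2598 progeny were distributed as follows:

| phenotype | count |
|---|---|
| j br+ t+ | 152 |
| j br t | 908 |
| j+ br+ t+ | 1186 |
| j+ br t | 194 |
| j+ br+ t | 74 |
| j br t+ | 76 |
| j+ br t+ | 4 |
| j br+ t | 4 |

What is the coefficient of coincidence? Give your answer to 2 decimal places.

The two rarest classes, j+ br t+ and j br+ t, are the double crossovers. Comparing them with the parentals, only the br allele has switched, so br is the middle locus and the order is t – br – j.
t–br: (150 + 8)/2598 = 0.0608; br–j: (346 + 8)/2598 = 0.1363.
Expected DCO frequency = 0.0608 × 0.1363 ≈ 0.00829; observed = 8/2598 ≈ 0.00308.
Coefficient of coincidence = 0.00308/0.00829 ≈ 0.37.

0.37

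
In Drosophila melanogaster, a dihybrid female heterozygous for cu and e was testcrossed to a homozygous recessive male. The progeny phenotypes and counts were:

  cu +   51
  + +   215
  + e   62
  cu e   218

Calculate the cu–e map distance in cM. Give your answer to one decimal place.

20.7 cM

The two most frequent classes, + + (215) and cu e (218), are the parental types, so the F1 was + + / cu e.
The recombinant classes are + e and cu +: 62 + 51 = 113.
Recombination frequency = 113/546 = 0.2070 ≈ 20.7%, i.e. 20.7 cM.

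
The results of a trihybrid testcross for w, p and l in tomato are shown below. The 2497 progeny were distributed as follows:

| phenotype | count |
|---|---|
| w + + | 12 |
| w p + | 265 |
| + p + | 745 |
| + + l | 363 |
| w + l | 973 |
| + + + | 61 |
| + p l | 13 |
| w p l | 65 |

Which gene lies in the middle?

l

The two most frequent reciprocal classes, + p + and w + l, are the parental types, so the F1 was + p + / w + l.
The two rarest classes, + p l and w + +, are the double crossovers. Comparing them with the parentals, only the l allele has switched, so l is the middle locus and the order is p – l – w.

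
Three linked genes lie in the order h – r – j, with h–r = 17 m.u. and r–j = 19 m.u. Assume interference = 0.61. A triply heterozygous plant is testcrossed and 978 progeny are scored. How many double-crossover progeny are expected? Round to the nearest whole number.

12

Map distances give recombination frequencies of 0.170 and 0.190 for the two intervals.
With interference 0.61 (so coincidence = 0.39), expected double-crossover frequency = 0.170 × 0.190 × 0.39 = 0.01260.
Expected number = 0.01260 × 978 = 12.32 ≈ 12.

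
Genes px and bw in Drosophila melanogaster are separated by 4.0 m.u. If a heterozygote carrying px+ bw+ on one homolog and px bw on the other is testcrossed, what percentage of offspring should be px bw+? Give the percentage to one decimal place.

A map distance of 4.0 m.u. corresponds to a recombination frequency of 0.040.
The F1 is px+ bw+ / px bw, so px bw+ is a recombinant gamete class with expected frequency r/2 = 0.040/2 = 0.0200.
That is 0.0200 = 2.0% of the progeny.

2.0%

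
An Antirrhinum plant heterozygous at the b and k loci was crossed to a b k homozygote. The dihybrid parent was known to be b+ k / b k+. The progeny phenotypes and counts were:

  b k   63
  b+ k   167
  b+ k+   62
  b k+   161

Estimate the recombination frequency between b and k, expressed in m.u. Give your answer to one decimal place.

The recombinant classes are b+ k+ and b k: 62 + 63 = 125.
Recombination frequency = 125/453 = 0.2759 ≈ 27.6%, i.e. 27.6 m.u.

27.6 m.u.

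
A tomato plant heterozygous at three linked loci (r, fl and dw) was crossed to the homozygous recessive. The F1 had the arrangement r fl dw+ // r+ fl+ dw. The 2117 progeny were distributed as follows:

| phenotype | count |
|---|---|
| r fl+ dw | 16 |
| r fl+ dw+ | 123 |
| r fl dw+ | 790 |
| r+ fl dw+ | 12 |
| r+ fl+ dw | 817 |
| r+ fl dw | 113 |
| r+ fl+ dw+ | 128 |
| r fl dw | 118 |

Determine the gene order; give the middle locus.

The two rarest classes, r+ fl dw+ and r fl+ dw, are the double crossovers. Comparing them with the parentals, only the r allele has switched, so r is the middle locus and the order is dw – r – fl.

r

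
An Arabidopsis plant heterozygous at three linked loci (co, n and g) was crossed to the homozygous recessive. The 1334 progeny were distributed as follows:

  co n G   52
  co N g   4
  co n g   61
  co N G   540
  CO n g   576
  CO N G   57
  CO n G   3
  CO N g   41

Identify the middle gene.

The two most frequent reciprocal classes, CO n g and co N G, are the parental types, so the F1 was CO n g / co N G.
The two rarest classes, CO n G and co N g, are the double crossovers. Comparing them with the parentals, only the g allele has switched, so g is the middle locus and the order is co – g – n.

g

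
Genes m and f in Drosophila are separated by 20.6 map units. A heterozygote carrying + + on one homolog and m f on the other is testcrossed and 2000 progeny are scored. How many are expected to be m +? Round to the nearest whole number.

206

A map distance of 20.6 map units corresponds to a recombination frequency of 0.206.
The F1 is + + / m f, so m + is a recombinant gamete class with expected frequency r/2 = 0.206/2 = 0.1030.
Expected number = 0.1030 × 2000 = 206.00 ≈ 206.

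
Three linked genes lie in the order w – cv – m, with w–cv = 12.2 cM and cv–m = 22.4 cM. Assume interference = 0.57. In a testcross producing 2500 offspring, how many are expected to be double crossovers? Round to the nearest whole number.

Map distances give recombination frequencies of 0.122 and 0.224 for the two intervals.
With interference 0.57 (so coincidence = 0.43), expected double-crossover frequency = 0.122 × 0.224 × 0.43 = 0.01175.
Expected number = 0.01175 × 2500 = 29.38 ≈ 29.

29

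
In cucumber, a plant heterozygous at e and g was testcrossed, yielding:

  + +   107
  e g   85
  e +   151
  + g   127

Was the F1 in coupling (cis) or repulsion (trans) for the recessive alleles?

trans

The two most frequent classes are + g (127) and e + (151); these are the parental (non-recombinant) types.
So the F1 carried + g on one chromosome and e + on the other — the recessive alleles are on opposite chromosomes (trans / repulsion).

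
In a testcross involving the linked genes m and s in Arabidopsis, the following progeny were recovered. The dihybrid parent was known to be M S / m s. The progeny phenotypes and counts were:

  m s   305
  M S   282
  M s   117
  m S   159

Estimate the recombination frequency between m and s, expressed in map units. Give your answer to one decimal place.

The recombinant classes are M s and m S: 117 + 159 = 276.
Recombination frequency = 276/863 = 0.3198 ≈ 32.0%, i.e. 32.0 map units.

32.0 map units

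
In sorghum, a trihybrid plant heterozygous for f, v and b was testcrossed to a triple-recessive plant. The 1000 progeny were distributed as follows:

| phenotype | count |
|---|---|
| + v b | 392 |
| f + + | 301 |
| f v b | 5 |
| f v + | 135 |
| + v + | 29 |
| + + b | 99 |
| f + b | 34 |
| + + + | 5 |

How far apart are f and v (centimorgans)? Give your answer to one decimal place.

The two most frequent reciprocal classes, + v b and f + +, are the parental types, so the F1 was + v b / f + +.
The two rarest classes, f v b and + + +, are the double crossovers. Comparing them with the parentals, only the f allele has switched, so f is the middle locus and the order is v – f – b.
Crossovers in the v–f interval produce the single-crossover classes + + b and f v + (99 + 135 = 234) plus the double crossovers (10).
RF(v–f) = (234 + 10) / 1000 = 244/1000 = 0.2440 → 24.4 centimorgans.

24.4 centimorgans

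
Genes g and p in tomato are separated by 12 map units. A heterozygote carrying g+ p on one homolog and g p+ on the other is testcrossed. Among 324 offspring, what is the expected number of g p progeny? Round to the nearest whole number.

A map distance of 12 map units corresponds to a recombination frequency of 0.120.
The F1 is g+ p / g p+, so g p is a recombinant gamete class with expected frequency r/2 = 0.120/2 = 0.0600.
Expected number = 0.0600 × 324 = 19.44 ≈ 19.

19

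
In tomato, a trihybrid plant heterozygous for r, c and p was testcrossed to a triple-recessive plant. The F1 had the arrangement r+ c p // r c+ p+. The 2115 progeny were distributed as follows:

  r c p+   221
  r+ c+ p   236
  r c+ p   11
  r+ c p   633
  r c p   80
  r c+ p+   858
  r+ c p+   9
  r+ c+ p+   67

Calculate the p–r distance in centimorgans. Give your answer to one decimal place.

7.9 centimorgans

The two rarest classes, r+ c p+ and r c+ p, are the double crossovers. Comparing them with the parentals, only the p allele has switched, so p is the middle locus and the order is c – p – r.
Crossovers in the p–r interval produce the single-crossover classes r c p and r+ c+ p+ (80 + 67 = 147) plus the double crossovers (20).
RF(p–r) = (147 + 20) / 2115 = 167/2115 = 0.0790 → 7.9 centimorgans.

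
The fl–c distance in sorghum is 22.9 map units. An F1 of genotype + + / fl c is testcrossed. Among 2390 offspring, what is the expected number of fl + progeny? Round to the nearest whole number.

274

A map distance of 22.9 map units corresponds to a recombination frequency of 0.229.
The F1 is + + / fl c, so fl + is a recombinant gamete class with expected frequency r/2 = 0.229/2 = 0.1145.
Expected number = 0.1145 × 2390 = 273.65 ≈ 274.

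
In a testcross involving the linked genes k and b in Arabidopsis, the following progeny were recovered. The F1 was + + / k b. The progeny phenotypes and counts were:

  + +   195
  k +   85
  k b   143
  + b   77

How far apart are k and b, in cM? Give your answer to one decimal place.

The recombinant classes are + b and k +: 77 + 85 = 162.
Recombination frequency = 162/500 = 0.3240 ≈ 32.4%, i.e. 32.4 cM.

32.4 cM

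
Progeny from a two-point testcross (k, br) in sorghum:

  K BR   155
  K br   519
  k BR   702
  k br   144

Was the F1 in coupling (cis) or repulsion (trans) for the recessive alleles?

The two most frequent classes are K br (519) and k BR (702); these are the parental (non-recombinant) types.
So the F1 carried K br on one chromosome and k BR on the other — the recessive alleles are on opposite chromosomes (trans / repulsion).

trans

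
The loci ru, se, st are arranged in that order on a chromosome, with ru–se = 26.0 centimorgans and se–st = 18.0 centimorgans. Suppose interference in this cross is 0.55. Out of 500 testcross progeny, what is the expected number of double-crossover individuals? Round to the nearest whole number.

Map distances give recombination frequencies of 0.260 and 0.180 for the two intervals.
With interference 0.55 (so coincidence = 0.45), expected double-crossover frequency = 0.260 × 0.180 × 0.45 = 0.02106.
Expected number = 0.02106 × 500 = 10.53 ≈ 11.

11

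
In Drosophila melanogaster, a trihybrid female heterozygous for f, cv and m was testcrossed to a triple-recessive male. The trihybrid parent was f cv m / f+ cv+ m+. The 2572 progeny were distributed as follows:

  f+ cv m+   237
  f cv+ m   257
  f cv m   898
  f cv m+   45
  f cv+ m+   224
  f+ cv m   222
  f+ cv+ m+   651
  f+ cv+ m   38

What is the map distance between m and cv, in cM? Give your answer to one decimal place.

The two rarest classes, f cv m+ and f+ cv+ m, are the double crossovers. Comparing them with the parentals, only the m allele has switched, so m is the middle locus and the order is f – m – cv.
Crossovers in the m–cv interval produce the single-crossover classes f cv+ m and f+ cv m+ (257 + 237 = 494) plus the double crossovers (83).
RF(m–cv) = (494 + 83) / 2572 = 577/2572 = 0.2243 → 22.4 cM.

22.4 cM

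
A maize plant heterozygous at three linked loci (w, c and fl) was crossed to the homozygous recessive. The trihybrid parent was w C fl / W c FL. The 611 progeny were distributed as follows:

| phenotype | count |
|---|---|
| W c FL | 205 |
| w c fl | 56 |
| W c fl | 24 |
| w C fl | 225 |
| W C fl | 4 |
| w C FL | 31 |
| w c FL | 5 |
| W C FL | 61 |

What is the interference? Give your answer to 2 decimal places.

The two rarest classes, W C fl and w c FL, are the double crossovers. Comparing them with the parentals, only the w allele has switched, so w is the middle locus and the order is fl – w – c.
fl–w: (55 + 9)/611 = 0.1047; w–c: (117 + 9)/611 = 0.2062.
Expected DCO frequency = 0.1047 × 0.2062 ≈ 0.02159; observed = 9/611 ≈ 0.01473.
Coefficient of coincidence = 0.01473/0.02159 ≈ 0.68; interference = 1 − 0.68 = 0.32.

0.32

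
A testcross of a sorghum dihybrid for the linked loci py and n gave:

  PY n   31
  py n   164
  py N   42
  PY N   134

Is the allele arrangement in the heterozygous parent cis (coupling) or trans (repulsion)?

cis

The two most frequent classes are PY N (134) and py n (164); these are the parental (non-recombinant) types.
So the F1 carried PY N on one chromosome and py n on the other — the recessive alleles are on the same chromosome (cis / coupling).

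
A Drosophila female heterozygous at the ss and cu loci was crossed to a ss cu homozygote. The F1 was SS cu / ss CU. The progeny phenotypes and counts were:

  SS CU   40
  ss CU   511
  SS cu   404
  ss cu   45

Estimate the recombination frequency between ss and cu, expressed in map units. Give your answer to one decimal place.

The recombinant classes are SS CU and ss cu: 40 + 45 = 85.
Recombination frequency = 85/1000 = 0.0850 ≈ 8.5%, i.e. 8.5 map units.

8.5 map units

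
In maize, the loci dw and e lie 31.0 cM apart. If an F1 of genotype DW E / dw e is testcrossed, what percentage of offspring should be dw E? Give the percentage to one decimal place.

A map distance of 31.0 cM corresponds to a recombination frequency of 0.310.
The F1 is DW E / dw e, so dw E is a recombinant gamete class with expected frequency r/2 = 0.310/2 = 0.1550.
That is 0.1550 = 15.5% of the progeny.

15.5%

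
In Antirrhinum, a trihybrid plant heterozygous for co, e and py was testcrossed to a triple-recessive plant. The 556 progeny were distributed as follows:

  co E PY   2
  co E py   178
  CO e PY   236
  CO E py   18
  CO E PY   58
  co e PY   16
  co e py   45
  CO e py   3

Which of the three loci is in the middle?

py

The two most frequent reciprocal classes, co E py and CO e PY, are the parental types, so the F1 was co E py / CO e PY.
The two rarest classes, co E PY and CO e py, are the double crossovers. Comparing them with the parentals, only the py allele has switched, so py is the middle locus and the order is co – py – e.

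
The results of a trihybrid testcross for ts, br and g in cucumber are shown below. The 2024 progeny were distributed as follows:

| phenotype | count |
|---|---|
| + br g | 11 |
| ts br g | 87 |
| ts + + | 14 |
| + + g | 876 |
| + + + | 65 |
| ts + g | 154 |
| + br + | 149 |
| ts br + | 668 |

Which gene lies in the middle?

br

The two most frequent reciprocal classes, ts br + and + + g, are the parental types, so the F1 was ts br + / + + g.
The two rarest classes, ts + + and + br g, are the double crossovers. Comparing them with the parentals, only the br allele has switched, so br is the middle locus and the order is ts – br – g.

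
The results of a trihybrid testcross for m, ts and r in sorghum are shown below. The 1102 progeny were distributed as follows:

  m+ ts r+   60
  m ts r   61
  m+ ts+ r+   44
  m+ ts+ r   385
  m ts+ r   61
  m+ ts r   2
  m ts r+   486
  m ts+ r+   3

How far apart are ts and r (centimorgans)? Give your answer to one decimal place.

The two most frequent reciprocal classes, m ts r+ and m+ ts+ r, are the parental types, so the F1 was m ts r+ / m+ ts+ r.
The two rarest classes, m ts+ r+ and m+ ts r, are the double crossovers. Comparing them with the parentals, only the ts allele has switched, so ts is the middle locus and the order is r – ts – m.
Crossovers in the r–ts interval produce the single-crossover classes m ts r and m+ ts+ r+ (61 + 44 = 105) plus the double crossovers (5).
RF(r–ts) = (105 + 5) / 1102 = 110/1102 = 0.0998 → 10.0 centimorgans.

10.0 centimorgans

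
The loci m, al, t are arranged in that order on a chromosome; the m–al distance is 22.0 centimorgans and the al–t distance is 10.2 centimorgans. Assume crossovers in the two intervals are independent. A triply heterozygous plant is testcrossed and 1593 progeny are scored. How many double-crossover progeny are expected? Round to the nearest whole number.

36

Map distances give recombination frequencies of 0.220 and 0.102 for the two intervals.
With no interference, expected double-crossover frequency = 0.220 × 0.102 = 0.02244.
Expected number = 0.02244 × 1593 = 35.75 ≈ 36.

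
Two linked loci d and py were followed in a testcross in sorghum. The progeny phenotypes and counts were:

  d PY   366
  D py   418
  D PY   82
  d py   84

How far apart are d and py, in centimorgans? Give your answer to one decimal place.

17.5 centimorgans

The two most frequent classes, D py (418) and d PY (366), are the parental types, so the F1 was D py / d PY.
The recombinant classes are D PY and d py: 82 + 84 = 166.
Recombination frequency = 166/950 = 0.1747 ≈ 17.5%, i.e. 17.5 centimorgans.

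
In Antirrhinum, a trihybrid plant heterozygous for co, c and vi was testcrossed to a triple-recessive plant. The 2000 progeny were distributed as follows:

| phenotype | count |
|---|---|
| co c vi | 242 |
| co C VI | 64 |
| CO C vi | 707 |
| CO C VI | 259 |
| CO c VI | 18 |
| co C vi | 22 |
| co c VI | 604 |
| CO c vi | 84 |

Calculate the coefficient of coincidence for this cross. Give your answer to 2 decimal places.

0.79

The two most frequent reciprocal classes, CO C vi and co c VI, are the parental types, so the F1 was CO C vi / co c VI.
The two rarest classes, co C vi and CO c VI, are the double crossovers. Comparing them with the parentals, only the co allele has switched, so co is the middle locus and the order is vi – co – c.
vi–co: (501 + 40)/2000 = 0.2705; co–c: (148 + 40)/2000 = 0.0940.
Expected DCO frequency = 0.2705 × 0.0940 ≈ 0.02543; observed = 40/2000 ≈ 0.02000.
Coefficient of coincidence = 0.02000/0.02543 ≈ 0.79.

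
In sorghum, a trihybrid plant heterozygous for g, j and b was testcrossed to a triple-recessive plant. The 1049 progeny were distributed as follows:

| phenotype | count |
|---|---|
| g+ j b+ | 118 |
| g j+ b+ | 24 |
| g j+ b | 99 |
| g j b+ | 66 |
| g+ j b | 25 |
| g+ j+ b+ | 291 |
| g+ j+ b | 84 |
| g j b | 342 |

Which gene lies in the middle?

g

The two most frequent reciprocal classes, g+ j+ b+ and g j b, are the parental types, so the F1 was g+ j+ b+ / g j b.
The two rarest classes, g j+ b+ and g+ j b, are the double crossovers. Comparing them with the parentals, only the g allele has switched, so g is the middle locus and the order is b – g – j.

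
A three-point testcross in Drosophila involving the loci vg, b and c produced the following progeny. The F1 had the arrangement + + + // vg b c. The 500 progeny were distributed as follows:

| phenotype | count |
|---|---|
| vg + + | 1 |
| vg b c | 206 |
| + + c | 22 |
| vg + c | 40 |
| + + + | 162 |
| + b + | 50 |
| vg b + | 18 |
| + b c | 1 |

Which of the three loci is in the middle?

The two rarest classes, vg + + and + b c, are the double crossovers. Comparing them with the parentals, only the vg allele has switched, so vg is the middle locus and the order is c – vg – b.

vg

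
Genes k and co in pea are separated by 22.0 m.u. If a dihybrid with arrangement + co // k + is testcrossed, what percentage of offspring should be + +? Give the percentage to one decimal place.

11.0%

A map distance of 22.0 m.u. corresponds to a recombination frequency of 0.220.
The F1 is + co / k +, so + + is a recombinant gamete class with expected frequency r/2 = 0.220/2 = 0.1100.
That is 0.1100 = 11.0% of the progeny.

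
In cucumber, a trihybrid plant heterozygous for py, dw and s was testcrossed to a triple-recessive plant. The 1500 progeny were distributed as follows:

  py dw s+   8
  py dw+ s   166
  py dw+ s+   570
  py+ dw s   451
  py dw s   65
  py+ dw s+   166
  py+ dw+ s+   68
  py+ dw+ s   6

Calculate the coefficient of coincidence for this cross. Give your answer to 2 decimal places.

0.41

The two most frequent reciprocal classes, py+ dw s and py dw+ s+, are the parental types, so the F1 was py+ dw s / py dw+ s+.
The two rarest classes, py+ dw+ s and py dw s+, are the double crossovers. Comparing them with the parentals, only the dw allele has switched, so dw is the middle locus and the order is s – dw – py.
s–dw: (332 + 14)/1500 = 0.2307; dw–py: (133 + 14)/1500 = 0.0980.
Expected DCO frequency = 0.2307 × 0.0980 ≈ 0.02261; observed = 14/1500 ≈ 0.00933.
Coefficient of coincidence = 0.00933/0.02261 ≈ 0.41.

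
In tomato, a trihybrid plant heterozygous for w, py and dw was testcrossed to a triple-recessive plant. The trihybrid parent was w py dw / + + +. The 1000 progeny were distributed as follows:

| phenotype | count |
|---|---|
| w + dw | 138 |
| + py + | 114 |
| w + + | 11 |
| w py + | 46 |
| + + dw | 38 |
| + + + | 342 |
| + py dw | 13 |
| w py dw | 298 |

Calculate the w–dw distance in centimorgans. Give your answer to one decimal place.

The two rarest classes, + py dw and w + +, are the double crossovers. Comparing them with the parentals, only the w allele has switched, so w is the middle locus and the order is dw – w – py.
Crossovers in the dw–w interval produce the single-crossover classes w py + and + + dw (46 + 38 = 84) plus the double crossovers (24).
RF(dw–w) = (84 + 24) / 1000 = 108/1000 = 0.1080 → 10.8 centimorgans.

10.8 centimorgans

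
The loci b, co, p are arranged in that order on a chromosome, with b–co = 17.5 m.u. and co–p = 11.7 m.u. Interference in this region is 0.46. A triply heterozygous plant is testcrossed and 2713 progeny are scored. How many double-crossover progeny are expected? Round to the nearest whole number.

Map distances give recombination frequencies of 0.175 and 0.117 for the two intervals.
With interference 0.46 (so coincidence = 0.54), expected double-crossover frequency = 0.175 × 0.117 × 0.54 = 0.01106.
Expected number = 0.01106 × 2713 = 30.00 ≈ 30.

30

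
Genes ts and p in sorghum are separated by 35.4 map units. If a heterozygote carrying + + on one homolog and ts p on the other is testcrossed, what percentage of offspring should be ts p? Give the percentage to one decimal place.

A map distance of 35.4 map units corresponds to a recombination frequency of 0.354.
The F1 is + + / ts p, so ts p is a parental gamete class with expected frequency (1 − r)/2 = 0.646/2 = 0.3230.
That is 0.3230 = 32.3% of the progeny.

32.3%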